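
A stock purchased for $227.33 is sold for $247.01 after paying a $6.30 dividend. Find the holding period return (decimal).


Formula: HPR = (P1 - P0 + D) / P0
Gain: $247.01 - $227.33 + $6.30 = $25.98
HPR = $25.98 / $227.33 = 0.1143

0.1143


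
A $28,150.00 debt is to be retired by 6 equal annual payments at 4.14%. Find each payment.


Formula: PMT = PV * r / (1 - (1+r)^(-n))
Denominator: 1 - (1 + 0.0414)^(-6) = 0.216039
Numerator: $28,150.00 * 0.0414 = 1165.41
PMT = 1165.41 / 0.216039 = $5,394.45

$5,394.45


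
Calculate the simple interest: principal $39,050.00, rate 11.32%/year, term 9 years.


Formula: I = P * r * t
Substituting: I = $39,050.00 * 0.1132 * 9
Step: I = $39,050.00 * 1.0188
I = $39,784.14

$39,784.14


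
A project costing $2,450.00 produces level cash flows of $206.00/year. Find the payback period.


Formula: Payback = investment / annual cash flow
Substituting: Payback = $2,450.00 / $206.00
Payback = 11.8932 years

11.8932 years


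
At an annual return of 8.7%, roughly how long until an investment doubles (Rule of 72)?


Formula: Years ≈ 72 / r
Substituting: Years ≈ 72 / 8.7
Years ≈ 8.3

8.3 years


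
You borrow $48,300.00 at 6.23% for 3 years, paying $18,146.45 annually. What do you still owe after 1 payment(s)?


Formula: Balance = PV*(1+r)^k - PMT*((1+r)^k - 1)/r
Growth: (1 + 0.0623)^1 = 1.0623
Accumulated factor: ((1+r)^k - 1)/r = 1.0
Balance = $48,300.00 * 1.0623 - $18,146.45 * 1.0
Balance = $33,162.64

$33,162.64


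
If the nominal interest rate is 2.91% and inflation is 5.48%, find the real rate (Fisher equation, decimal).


Formula: (1 + r_real) = (1 + r_nom) / (1 + inflation)
Substituting: (1 + r_real) = 1.0291 / 1.0548
(1 + r_real) = 0.975635
r_real = 0.975635 - 1 = -0.024365

-0.024365


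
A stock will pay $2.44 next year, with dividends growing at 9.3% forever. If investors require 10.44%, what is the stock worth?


Formula: P = D1 / (r - g)
Spread: r - g = 0.1044 - 0.093 = 0.0114
Substituting: P = $2.44 / 0.0114
P = $214.04

$214.04


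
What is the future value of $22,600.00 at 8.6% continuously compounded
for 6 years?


Formula: FV = P * e^(r*t)
Exponent: r*t = 0.086 * 6 = 0.516
e^(0.516) = 1.675313
FV = $22,600.00 * 1.675313 = $37,862.07

$37,862.07


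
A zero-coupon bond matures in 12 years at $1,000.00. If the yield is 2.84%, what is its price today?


Formula: Price = FV / (1 + r)^n
Substituting: Price = $1,000.00 / (1 + 0.0284)^12
Discount factor: (1.0284)^12 = 1.399409
Price = $1,000.00 / 1.399409 = $714.59

$714.59


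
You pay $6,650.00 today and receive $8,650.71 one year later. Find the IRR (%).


Formula: IRR = C1/C0 - 1
Substituting: IRR = $8,650.71 / $6,650.00 - 1
Ratio: 1.300859 - 1 = 0.300859
IRR = 30.0859%

30.0859%


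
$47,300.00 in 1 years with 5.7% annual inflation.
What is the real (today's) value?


Formula: Real value = nominal / (1 + inflation)^years
Price level: (1 + 0.057)^1 = 1.057
Real value = $47,300.00 / 1.057 = $44,749.29

$44,749.29


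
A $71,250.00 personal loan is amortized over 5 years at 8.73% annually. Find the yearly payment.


Formula: PMT = PV * r / (1 - (1+r)^(-n))
Denominator: 1 - (1 + 0.0873)^(-5) = 0.341959
Numerator: $71,250.00 * 0.0873 = 6220.125
PMT = 6220.125 / 0.341959 = $18,189.69

$18,189.69


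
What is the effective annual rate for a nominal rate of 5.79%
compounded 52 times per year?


Formula: EAR = (1 + r/m)^m - 1
Period rate: r/m = 0.0579 / 52 = 0.001113
Compounding: (1 + 0.001113)^52 = 1.059575
EAR = 1.059575 - 1 = 0.059575

0.059575


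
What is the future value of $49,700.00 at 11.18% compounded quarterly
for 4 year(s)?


Formula: FV = P * (1 + r/m)^(m*t)
Period rate: r/m = 0.1118 / 4 = 0.02795
Total periods: m*t = 4 * 4 = 16
Growth factor: (1 + 0.02795)^16 = 1.554361
FV = $49,700.00 * 1.554361 = $77,251.74

$77,251.74


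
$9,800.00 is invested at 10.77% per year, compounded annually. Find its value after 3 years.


Formula: FV = P * (1 + r)^n
Substituting: FV = $9,800.00 * (1 + 0.1077)^3
Growth factor: (1.1077)^3 = 1.359147
FV = $9,800.00 * 1.359147 = $13,319.64

$13,319.64


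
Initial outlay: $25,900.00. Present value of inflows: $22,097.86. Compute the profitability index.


Formula: PI = PV(cash flows) / initial investment
Substituting: PI = $22,097.86 / $25,900.00
PI = 0.8532

0.8532


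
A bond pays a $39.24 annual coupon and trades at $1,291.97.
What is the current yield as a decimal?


Formula: Current yield = annual coupon / price
Substituting: CY = $39.24 / $1,291.97
CY = 0.030372

0.030372


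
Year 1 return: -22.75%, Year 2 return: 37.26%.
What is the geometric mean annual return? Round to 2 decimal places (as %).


Formula: Geometric mean = ((1+r1)*(1+r2))^(1/2) - 1
Product: (1 + -0.2275) * (1 + 0.3726) = 0.7725 * 1.3726 = 1.060334
Square root: 1.060334^0.5 = 1.029725
Geometric mean = 1.029725 - 1 = 0.029725
As percentage: 2.97%

2.97%


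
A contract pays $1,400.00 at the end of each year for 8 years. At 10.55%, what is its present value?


Formula: PV = PMT * (1 - (1+r)^(-n)) / r
Discount factor: (1 + 0.1055)^(-8) = 0.44826
Bracket: 1 - 0.44826 = 0.55174
PV = $1,400.00 * 0.55174 / 0.1055 = $7,321.67

$7,321.67


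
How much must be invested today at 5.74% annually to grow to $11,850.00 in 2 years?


Formula: PV = FV / (1 + r)^n
Substituting: PV = $11,850.00 / (1 + 0.0574)^2
Discount factor: (1.0574)^2 = 1.118095
PV = $11,850.00 / 1.118095 = $10,598.39

$10,598.39


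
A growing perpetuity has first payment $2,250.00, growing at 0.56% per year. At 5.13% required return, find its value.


Formula: PV = C / (r - g)
Spread: r - g = 0.0513 - 0.0056 = 0.0457
Substituting: PV = $2,250.00 / 0.0457
PV = $49,234.14

$49,234.14


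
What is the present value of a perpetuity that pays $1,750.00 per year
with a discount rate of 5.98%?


Formula: PV = C / r
Substituting: PV = $1,750.00 / 0.0598
PV = $29,264.21

$29,264.21


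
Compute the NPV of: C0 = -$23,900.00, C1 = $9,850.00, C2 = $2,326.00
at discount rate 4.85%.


Formula: NPV = C0 + C1/(1+r) + C2/(1+r)^2
Discount C1: $9,850.00 / (1 + 0.0485) = $9,394.37
Discount C2: $2,326.00 / (1 + 0.0485)^2 = $2,115.79
NPV = -$23,900.00 + $9,394.37 + $2,115.79 = -$12,389.84

-$12,389.84


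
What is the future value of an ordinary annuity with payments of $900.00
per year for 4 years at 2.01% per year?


Formula: FV = PMT * ((1+r)^n - 1) / r
Growth factor: (1 + 0.0201)^4 = 1.082857
Numerator: 1.082857 - 1 = 0.082857
FV = $900.00 * 0.082857 / 0.0201 = $3,710.00

$3,710.00


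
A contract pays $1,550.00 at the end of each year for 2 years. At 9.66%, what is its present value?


Formula: PV = PMT * (1 - (1+r)^(-n)) / r
Discount factor: (1 + 0.0966)^(-2) = 0.831579
Bracket: 1 - 0.831579 = 0.168421
PV = $1,550.00 * 0.168421 / 0.0966 = $2,702.41

$2,702.41


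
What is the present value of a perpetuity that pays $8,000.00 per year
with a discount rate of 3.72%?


Formula: PV = C / r
Substituting: PV = $8,000.00 / 0.0372
PV = $215,053.76

$215,053.76


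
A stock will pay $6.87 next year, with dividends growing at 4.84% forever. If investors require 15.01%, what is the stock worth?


Formula: P = D1 / (r - g)
Spread: r - g = 0.1501 - 0.0484 = 0.1017
Substituting: P = $6.87 / 0.1017
P = $67.55

$67.55


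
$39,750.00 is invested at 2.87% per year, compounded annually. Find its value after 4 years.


Formula: FV = P * (1 + r)^n
Substituting: FV = $39,750.00 * (1 + 0.0287)^4
Growth factor: (1.0287)^4 = 1.119837
FV = $39,750.00 * 1.119837 = $44,513.54

$44,513.54


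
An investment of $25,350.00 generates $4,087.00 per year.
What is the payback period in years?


Formula: Payback = investment / annual cash flow
Substituting: Payback = $25,350.00 / $4,087.00
Payback = 6.2026 years

6.2026 years


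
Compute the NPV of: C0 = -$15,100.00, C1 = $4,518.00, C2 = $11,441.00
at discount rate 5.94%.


Formula: NPV = C0 + C1/(1+r) + C2/(1+r)^2
Discount C1: $4,518.00 / (1 + 0.0594) = $4,264.68
Discount C2: $11,441.00 / (1 + 0.0594)^2 = $10,193.99
NPV = -$15,100.00 + $4,264.68 + $10,193.99 = -$641.34

-$641.34


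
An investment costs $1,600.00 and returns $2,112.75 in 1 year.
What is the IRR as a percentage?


Formula: IRR = C1/C0 - 1
Substituting: IRR = $2,112.75 / $1,600.00 - 1
Ratio: 1.320469 - 1 = 0.320469
IRR = 32.0469%

32.0469%


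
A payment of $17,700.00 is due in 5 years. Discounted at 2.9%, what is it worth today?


Formula: PV = FV / (1 + r)^n
Substituting: PV = $17,700.00 / (1 + 0.029)^5
Discount factor: (1.029)^5 = 1.153657
PV = $17,700.00 / 1.153657 = $15,342.51

$15,342.51


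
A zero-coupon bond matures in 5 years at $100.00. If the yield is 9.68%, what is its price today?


Formula: Price = FV / (1 + r)^n
Substituting: Price = $100.00 / (1 + 0.0968)^5
Discount factor: (1.0968)^5 = 1.58722
Price = $100.00 / 1.58722 = $63.00

$63.00


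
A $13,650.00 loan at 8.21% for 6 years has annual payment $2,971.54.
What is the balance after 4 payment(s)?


Formula: Balance = PV*(1+r)^k - PMT*((1+r)^k - 1)/r
Growth: (1 + 0.0821)^4 = 1.371101
Accumulated factor: ((1+r)^k - 1)/r = 4.520115
Balance = $13,650.00 * 1.371101 - $2,971.54 * 4.520115
Balance = $5,283.83

$5,283.83


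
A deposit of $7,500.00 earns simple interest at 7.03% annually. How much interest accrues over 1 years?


Formula: I = P * r * t
Substituting: I = $7,500.00 * 0.0703 * 1
Step: I = $7,500.00 * 0.0703
I = $527.25

$527.25


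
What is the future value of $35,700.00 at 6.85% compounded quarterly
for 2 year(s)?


Formula: FV = P * (1 + r/m)^(m*t)
Period rate: r/m = 0.0685 / 4 = 0.017125
Total periods: m*t = 4 * 2 = 8
Growth factor: (1 + 0.017125)^8 = 1.145499
FV = $35,700.00 * 1.145499 = $40,894.31

$40,894.31


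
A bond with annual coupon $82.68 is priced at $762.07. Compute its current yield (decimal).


Formula: Current yield = annual coupon / price
Substituting: CY = $82.68 / $762.07
CY = 0.108494

0.108494


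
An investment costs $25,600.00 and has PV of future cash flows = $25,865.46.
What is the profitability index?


Formula: PI = PV(cash flows) / initial investment
Substituting: PI = $25,865.46 / $25,600.00
PI = 1.0104

1.0104


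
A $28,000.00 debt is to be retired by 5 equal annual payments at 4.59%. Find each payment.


Formula: PMT = PV * r / (1 - (1+r)^(-n))
Denominator: 1 - (1 + 0.0459)^(-5) = 0.200996
Numerator: $28,000.00 * 0.0459 = 1285.2
PMT = 1285.2 / 0.200996 = $6,394.17

$6,394.17


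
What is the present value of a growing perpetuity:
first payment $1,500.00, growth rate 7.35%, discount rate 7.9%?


Formula: PV = C / (r - g)
Spread: r - g = 0.079 - 0.0735 = 0.0055
Substituting: PV = $1,500.00 / 0.0055
PV = $272,727.27

$272,727.27


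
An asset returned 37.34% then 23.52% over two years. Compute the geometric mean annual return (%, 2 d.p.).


Formula: Geometric mean = ((1+r1)*(1+r2))^(1/2) - 1
Product: (1 + 0.3734) * (1 + 0.2352) = 1.3734 * 1.2352 = 1.696424
Square root: 1.696424^0.5 = 1.302468
Geometric mean = 1.302468 - 1 = 0.302468
As percentage: 30.25%

30.25%


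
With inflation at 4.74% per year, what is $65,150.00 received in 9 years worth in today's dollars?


Formula: Real value = nominal / (1 + inflation)^years
Price level: (1 + 0.0474)^9 = 1.517096
Real value = $65,150.00 / 1.517096 = $42,943.88

$42,943.88


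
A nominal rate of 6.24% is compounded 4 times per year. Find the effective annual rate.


Formula: EAR = (1 + r/m)^m - 1
Period rate: r/m = 0.0624 / 4 = 0.0156
Compounding: (1 + 0.0156)^4 = 1.063875
EAR = 1.063875 - 1 = 0.063875

0.063875


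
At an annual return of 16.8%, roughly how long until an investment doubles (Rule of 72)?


Formula: Years ≈ 72 / r
Substituting: Years ≈ 72 / 16.8
Years ≈ 4.3

4.3 years


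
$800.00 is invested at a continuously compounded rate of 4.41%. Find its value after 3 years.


Formula: FV = P * e^(r*t)
Exponent: r*t = 0.0441 * 3 = 0.1323
e^(0.1323) = 1.141451
FV = $800.00 * 1.141451 = $913.16

$913.16


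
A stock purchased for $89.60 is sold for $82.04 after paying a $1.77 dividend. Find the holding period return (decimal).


Formula: HPR = (P1 - P0 + D) / P0
Gain: $82.04 - $89.60 + $1.77 = -$5.79
HPR = -$5.79 / $89.60 = -0.0646

-0.0646


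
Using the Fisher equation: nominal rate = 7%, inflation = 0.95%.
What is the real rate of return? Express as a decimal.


Formula: (1 + r_real) = (1 + r_nom) / (1 + inflation)
Substituting: (1 + r_real) = 1.07 / 1.0095
(1 + r_real) = 1.059931
r_real = 1.059931 - 1 = 0.059931

0.059931


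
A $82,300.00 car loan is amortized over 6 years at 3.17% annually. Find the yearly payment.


Formula: PMT = PV * r / (1 - (1+r)^(-n))
Denominator: 1 - (1 + 0.0317)^(-6) = 0.170762
Numerator: $82,300.00 * 0.0317 = 2608.91
PMT = 2608.91 / 0.170762 = $15,278.09

$15,278.09


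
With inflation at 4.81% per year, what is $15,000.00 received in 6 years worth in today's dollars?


Formula: Real value = nominal / (1 + inflation)^years
Price level: (1 + 0.0481)^6 = 1.325612
Real value = $15,000.00 / 1.325612 = $11,315.53

$11,315.53


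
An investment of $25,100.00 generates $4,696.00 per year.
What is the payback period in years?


Formula: Payback = investment / annual cash flow
Substituting: Payback = $25,100.00 / $4,696.00
Payback = 5.345 years

5.345 years


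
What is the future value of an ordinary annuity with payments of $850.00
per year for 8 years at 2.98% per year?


Formula: FV = PMT * ((1+r)^n - 1) / r
Growth factor: (1 + 0.0298)^8 = 1.264804
Numerator: 1.264804 - 1 = 0.264804
FV = $850.00 * 0.264804 / 0.0298 = $7,553.12

$7,553.12


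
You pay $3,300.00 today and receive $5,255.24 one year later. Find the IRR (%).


Formula: IRR = C1/C0 - 1
Substituting: IRR = $5,255.24 / $3,300.00 - 1
Ratio: 1.592497 - 1 = 0.592497
IRR = 59.2497%

59.2497%


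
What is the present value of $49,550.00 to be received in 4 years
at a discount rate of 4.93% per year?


Formula: PV = FV / (1 + r)^n
Substituting: PV = $49,550.00 / (1 + 0.0493)^4
Discount factor: (1.0493)^4 = 1.212268
PV = $49,550.00 / 1.212268 = $40,873.80

$40,873.80


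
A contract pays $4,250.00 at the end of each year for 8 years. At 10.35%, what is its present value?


Formula: PV = PMT * (1 - (1+r)^(-n)) / r
Discount factor: (1 + 0.1035)^(-8) = 0.454801
Bracket: 1 - 0.454801 = 0.545199
PV = $4,250.00 * 0.545199 / 0.1035 = $22,387.40

$22,387.40


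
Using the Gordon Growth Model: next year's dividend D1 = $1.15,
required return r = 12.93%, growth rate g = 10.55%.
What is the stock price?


Formula: P = D1 / (r - g)
Spread: r - g = 0.1293 - 0.1055 = 0.0238
Substituting: P = $1.15 / 0.0238
P = $48.32

$48.32


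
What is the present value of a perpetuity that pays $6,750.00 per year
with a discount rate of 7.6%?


Formula: PV = C / r
Substituting: PV = $6,750.00 / 0.076
PV = $88,815.79

$88,815.79


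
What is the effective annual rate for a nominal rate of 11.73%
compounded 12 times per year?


Formula: EAR = (1 + r/m)^m - 1
Period rate: r/m = 0.1173 / 12 = 0.009775
Compounding: (1 + 0.009775)^12 = 1.123816
EAR = 1.123816 - 1 = 0.123816

0.123816


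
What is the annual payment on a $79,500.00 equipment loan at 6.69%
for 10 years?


Formula: PMT = PV * r / (1 - (1+r)^(-n))
Denominator: 1 - (1 + 0.0669)^(-10) = 0.476685
Numerator: $79,500.00 * 0.0669 = 5318.55
PMT = 5318.55 / 0.476685 = $11,157.36

$11,157.36


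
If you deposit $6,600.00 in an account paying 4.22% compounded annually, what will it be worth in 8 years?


Formula: FV = P * (1 + r)^n
Substituting: FV = $6,600.00 * (1 + 0.0422)^8
Growth factor: (1.0422)^8 = 1.391902
FV = $6,600.00 * 1.391902 = $9,186.55

$9,186.55


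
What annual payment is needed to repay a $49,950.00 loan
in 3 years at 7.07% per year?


Formula: PMT = PV * r / (1 - (1+r)^(-n))
Denominator: 1 - (1 + 0.0707)^(-3) = 0.185302
Numerator: $49,950.00 * 0.0707 = 3531.465
PMT = 3531.465 / 0.185302 = $19,057.88

$19,057.88


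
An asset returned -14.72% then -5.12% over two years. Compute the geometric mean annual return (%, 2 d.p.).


Formula: Geometric mean = ((1+r1)*(1+r2))^(1/2) - 1
Product: (1 + -0.1472) * (1 + -0.0512) = 0.8528 * 0.9488 = 0.809137
Square root: 0.809137^0.5 = 0.89952
Geometric mean = 0.89952 - 1 = -0.10048
As percentage: -10.05%

-10.05%


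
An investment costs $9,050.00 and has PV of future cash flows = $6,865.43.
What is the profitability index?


Formula: PI = PV(cash flows) / initial investment
Substituting: PI = $6,865.43 / $9,050.00
PI = 0.7586

0.7586


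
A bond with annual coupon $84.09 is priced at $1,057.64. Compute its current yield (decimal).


Formula: Current yield = annual coupon / price
Substituting: CY = $84.09 / $1,057.64
CY = 0.079507

0.079507


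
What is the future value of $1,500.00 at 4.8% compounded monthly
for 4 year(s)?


Formula: FV = P * (1 + r/m)^(m*t)
Period rate: r/m = 0.048 / 12 = 0.004
Total periods: m*t = 12 * 4 = 48
Growth factor: (1 + 0.004)^48 = 1.211207
FV = $1,500.00 * 1.211207 = $1,816.81

$1,816.81


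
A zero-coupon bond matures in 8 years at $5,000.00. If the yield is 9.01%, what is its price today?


Formula: Price = FV / (1 + r)^n
Substituting: Price = $5,000.00 / (1 + 0.0901)^8
Discount factor: (1.0901)^8 = 1.994026
Price = $5,000.00 / 1.994026 = $2,507.49

$2,507.49


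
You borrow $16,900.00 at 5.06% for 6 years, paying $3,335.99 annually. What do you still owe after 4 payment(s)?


Formula: Balance = PV*(1+r)^k - PMT*((1+r)^k - 1)/r
Growth: (1 + 0.0506)^4 = 1.218287
Accumulated factor: ((1+r)^k - 1)/r = 4.313971
Balance = $16,900.00 * 1.218287 - $3,335.99 * 4.313971
Balance = $6,197.69

$6,197.69


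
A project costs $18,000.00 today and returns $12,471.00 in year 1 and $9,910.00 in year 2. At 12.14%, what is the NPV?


Formula: NPV = C0 + C1/(1+r) + C2/(1+r)^2
Discount C1: $12,471.00 / (1 + 0.1214) = $11,120.92
Discount C2: $9,910.00 / (1 + 0.1214)^2 = $7,880.48
NPV = -$18,000.00 + $11,120.92 + $7,880.48 = $1,001.40

$1,001.40


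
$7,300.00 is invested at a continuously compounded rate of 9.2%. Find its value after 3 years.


Formula: FV = P * e^(r*t)
Exponent: r*t = 0.092 * 3 = 0.276
e^(0.276) = 1.317848
FV = $7,300.00 * 1.317848 = $9,620.29

$9,620.29


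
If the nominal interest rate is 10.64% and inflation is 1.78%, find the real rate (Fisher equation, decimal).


Formula: (1 + r_real) = (1 + r_nom) / (1 + inflation)
Substituting: (1 + r_real) = 1.1064 / 1.0178
(1 + r_real) = 1.087051
r_real = 1.087051 - 1 = 0.087051

0.087051


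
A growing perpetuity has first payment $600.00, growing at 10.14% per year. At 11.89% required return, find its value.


Formula: PV = C / (r - g)
Spread: r - g = 0.1189 - 0.1014 = 0.0175
Substituting: PV = $600.00 / 0.0175
PV = $34,285.71

$34,285.71


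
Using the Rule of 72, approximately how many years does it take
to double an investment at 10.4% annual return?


Formula: Years ≈ 72 / r
Substituting: Years ≈ 72 / 10.4
Years ≈ 6.9

6.9 years


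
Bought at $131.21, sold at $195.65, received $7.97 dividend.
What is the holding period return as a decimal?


Formula: HPR = (P1 - P0 + D) / P0
Gain: $195.65 - $131.21 + $7.97 = $72.41
HPR = $72.41 / $131.21 = 0.5519

0.5519


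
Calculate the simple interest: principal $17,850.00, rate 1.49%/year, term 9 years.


Formula: I = P * r * t
Substituting: I = $17,850.00 * 0.0149 * 9
Step: I = $17,850.00 * 0.1341
I = $2,393.69

$2,393.69


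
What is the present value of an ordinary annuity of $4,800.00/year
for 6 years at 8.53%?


Formula: PV = PMT * (1 - (1+r)^(-n)) / r
Discount factor: (1 + 0.0853)^(-6) = 0.611929
Bracket: 1 - 0.611929 = 0.388071
PV = $4,800.00 * 0.388071 / 0.0853 = $21,837.51

$21,837.51


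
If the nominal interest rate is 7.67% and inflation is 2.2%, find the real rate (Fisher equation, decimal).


Formula: (1 + r_real) = (1 + r_nom) / (1 + inflation)
Substituting: (1 + r_real) = 1.0767 / 1.022
(1 + r_real) = 1.053523
r_real = 1.053523 - 1 = 0.053523

0.053523


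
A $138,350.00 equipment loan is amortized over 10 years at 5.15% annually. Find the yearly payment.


Formula: PMT = PV * r / (1 - (1+r)^(-n))
Denominator: 1 - (1 + 0.0515)^(-10) = 0.394788
Numerator: $138,350.00 * 0.0515 = 7125.025
PMT = 7125.025 / 0.394788 = $18,047.71

$18,047.71


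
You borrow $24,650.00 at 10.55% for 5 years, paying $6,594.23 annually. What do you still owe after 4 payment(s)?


Formula: Balance = PV*(1+r)^k - PMT*((1+r)^k - 1)/r
Growth: (1 + 0.1055)^4 = 1.493602
Accumulated factor: ((1+r)^k - 1)/r = 4.678695
Balance = $24,650.00 * 1.493602 - $6,594.23 * 4.678695
Balance = $5,964.91

$5,964.91


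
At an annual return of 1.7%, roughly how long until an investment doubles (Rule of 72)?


Formula: Years ≈ 72 / r
Substituting: Years ≈ 72 / 1.7
Years ≈ 42.4

42.4 years


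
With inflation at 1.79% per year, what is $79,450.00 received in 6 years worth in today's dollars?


Formula: Real value = nominal / (1 + inflation)^years
Price level: (1 + 0.0179)^6 = 1.112322
Real value = $79,450.00 / 1.112322 = $71,427.13

$71,427.13


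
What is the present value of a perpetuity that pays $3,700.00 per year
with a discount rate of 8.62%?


Formula: PV = C / r
Substituting: PV = $3,700.00 / 0.0862
PV = $42,923.43

$42,923.43


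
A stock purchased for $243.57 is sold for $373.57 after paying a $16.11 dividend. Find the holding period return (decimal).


Formula: HPR = (P1 - P0 + D) / P0
Gain: $373.57 - $243.57 + $16.11 = $146.11
HPR = $146.11 / $243.57 = 0.5999

0.5999


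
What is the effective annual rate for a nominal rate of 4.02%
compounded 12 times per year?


Formula: EAR = (1 + r/m)^m - 1
Period rate: r/m = 0.0402 / 12 = 0.00335
Compounding: (1 + 0.00335)^12 = 1.040949
EAR = 1.040949 - 1 = 0.040949

0.040949


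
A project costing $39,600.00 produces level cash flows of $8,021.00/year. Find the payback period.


Formula: Payback = investment / annual cash flow
Substituting: Payback = $39,600.00 / $8,021.00
Payback = 4.937 years

4.937 years


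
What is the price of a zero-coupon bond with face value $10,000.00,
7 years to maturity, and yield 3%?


Formula: Price = FV / (1 + r)^n
Substituting: Price = $10,000.00 / (1 + 0.03)^7
Discount factor: (1.03)^7 = 1.229874
Price = $10,000.00 / 1.229874 = $8,130.92

$8,130.92


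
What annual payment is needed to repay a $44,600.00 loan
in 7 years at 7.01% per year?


Formula: PMT = PV * r / (1 - (1+r)^(-n))
Denominator: 1 - (1 + 0.0701)^(-7) = 0.377658
Numerator: $44,600.00 * 0.0701 = 3126.46
PMT = 3126.46 / 0.377658 = $8,278.56

$8,278.56


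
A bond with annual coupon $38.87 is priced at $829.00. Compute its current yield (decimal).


Formula: Current yield = annual coupon / price
Substituting: CY = $38.87 / $829.00
CY = 0.046888

0.046888


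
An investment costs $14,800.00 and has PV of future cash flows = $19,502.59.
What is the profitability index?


Formula: PI = PV(cash flows) / initial investment
Substituting: PI = $19,502.59 / $14,800.00
PI = 1.3177

1.3177


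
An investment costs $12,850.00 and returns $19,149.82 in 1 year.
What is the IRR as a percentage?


Formula: IRR = C1/C0 - 1
Substituting: IRR = $19,149.82 / $12,850.00 - 1
Ratio: 1.490258 - 1 = 0.490258
IRR = 49.0258%

49.0258%


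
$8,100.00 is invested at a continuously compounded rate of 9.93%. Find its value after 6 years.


Formula: FV = P * e^(r*t)
Exponent: r*t = 0.0993 * 6 = 0.5958
e^(0.5958) = 1.814482
FV = $8,100.00 * 1.814482 = $14,697.30

$14,697.30


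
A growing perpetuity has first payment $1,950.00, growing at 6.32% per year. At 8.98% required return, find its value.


Formula: PV = C / (r - g)
Spread: r - g = 0.0898 - 0.0632 = 0.0266
Substituting: PV = $1,950.00 / 0.0266
PV = $73,308.27

$73,308.27


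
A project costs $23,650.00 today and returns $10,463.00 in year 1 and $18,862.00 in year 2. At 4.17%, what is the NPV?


Formula: NPV = C0 + C1/(1+r) + C2/(1+r)^2
Discount C1: $10,463.00 / (1 + 0.0417) = $10,044.16
Discount C2: $18,862.00 / (1 + 0.0417)^2 = $17,382.11
NPV = -$23,650.00 + $10,044.16 + $17,382.11 = $3,776.27

$3,776.27


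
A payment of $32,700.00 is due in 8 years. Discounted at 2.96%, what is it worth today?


Formula: PV = FV / (1 + r)^n
Substituting: PV = $32,700.00 / (1 + 0.0296)^8
Discount factor: (1.0296)^8 = 1.26284
PV = $32,700.00 / 1.26284 = $25,894.02

$25,894.02


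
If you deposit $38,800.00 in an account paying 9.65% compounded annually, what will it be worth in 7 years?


Formula: FV = P * (1 + r)^n
Substituting: FV = $38,800.00 * (1 + 0.0965)^7
Growth factor: (1.0965)^7 = 1.905726
FV = $38,800.00 * 1.905726 = $73,942.17

$73,942.17


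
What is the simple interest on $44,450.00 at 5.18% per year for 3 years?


Formula: I = P * r * t
Substituting: I = $44,450.00 * 0.0518 * 3
Step: I = $44,450.00 * 0.1554
I = $6,907.53

$6,907.53


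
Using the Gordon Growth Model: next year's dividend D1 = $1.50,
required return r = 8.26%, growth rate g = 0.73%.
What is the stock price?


Formula: P = D1 / (r - g)
Spread: r - g = 0.0826 - 0.0073 = 0.0753
Substituting: P = $1.50 / 0.0753
P = $19.92

$19.92


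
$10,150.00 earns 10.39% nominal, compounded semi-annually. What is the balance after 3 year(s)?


Formula: FV = P * (1 + r/m)^(m*t)
Period rate: r/m = 0.1039 / 2 = 0.05195
Total periods: m*t = 2 * 3 = 6
Growth factor: (1 + 0.05195)^6 = 1.355098
FV = $10,150.00 * 1.355098 = $13,754.24

$13,754.24


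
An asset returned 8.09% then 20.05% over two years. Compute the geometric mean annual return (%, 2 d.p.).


Formula: Geometric mean = ((1+r1)*(1+r2))^(1/2) - 1
Product: (1 + 0.0809) * (1 + 0.2005) = 1.0809 * 1.2005 = 1.29762
Square root: 1.29762^0.5 = 1.139131
Geometric mean = 1.139131 - 1 = 0.139131
As percentage: 13.91%

13.91%


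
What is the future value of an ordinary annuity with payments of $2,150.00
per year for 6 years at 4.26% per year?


Formula: FV = PMT * ((1+r)^n - 1) / r
Growth factor: (1 + 0.0426)^6 = 1.284418
Numerator: 1.284418 - 1 = 0.284418
FV = $2,150.00 * 0.284418 / 0.0426 = $14,354.42

$14,354.42


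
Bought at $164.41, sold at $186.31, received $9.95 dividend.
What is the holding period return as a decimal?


Formula: HPR = (P1 - P0 + D) / P0
Gain: $186.31 - $164.41 + $9.95 = $31.85
HPR = $31.85 / $164.41 = 0.1937

0.1937


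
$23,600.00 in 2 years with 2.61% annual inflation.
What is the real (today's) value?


Formula: Real value = nominal / (1 + inflation)^years
Price level: (1 + 0.0261)^2 = 1.052881
Real value = $23,600.00 / 1.052881 = $22,414.68

$22,414.68


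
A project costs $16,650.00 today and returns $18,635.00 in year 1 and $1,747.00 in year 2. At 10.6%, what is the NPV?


Formula: NPV = C0 + C1/(1+r) + C2/(1+r)^2
Discount C1: $18,635.00 / (1 + 0.106) = $16,849.01
Discount C2: $1,747.00 / (1 + 0.106)^2 = $1,428.18
NPV = -$16,650.00 + $16,849.01 + $1,428.18 = $1,627.18

$1,627.18


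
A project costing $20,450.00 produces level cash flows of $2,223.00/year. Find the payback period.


Formula: Payback = investment / annual cash flow
Substituting: Payback = $20,450.00 / $2,223.00
Payback = 9.1993 years

9.1993 years


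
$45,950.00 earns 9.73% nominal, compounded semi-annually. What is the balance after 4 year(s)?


Formula: FV = P * (1 + r/m)^(m*t)
Period rate: r/m = 0.0973 / 2 = 0.04865
Total periods: m*t = 2 * 4 = 8
Growth factor: (1 + 0.04865)^8 = 1.462327
FV = $45,950.00 * 1.462327 = $67,193.92

$67,193.92


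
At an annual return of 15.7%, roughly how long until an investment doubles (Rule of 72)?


Formula: Years ≈ 72 / r
Substituting: Years ≈ 72 / 15.7
Years ≈ 4.6

4.6 years


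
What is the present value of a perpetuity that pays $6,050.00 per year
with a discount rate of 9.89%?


Formula: PV = C / r
Substituting: PV = $6,050.00 / 0.0989
PV = $61,172.90

$61,172.90


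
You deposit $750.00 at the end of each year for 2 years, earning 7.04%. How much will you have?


Formula: FV = PMT * ((1+r)^n - 1) / r
Growth factor: (1 + 0.0704)^2 = 1.145756
Numerator: 1.145756 - 1 = 0.145756
FV = $750.00 * 0.145756 / 0.0704 = $1,552.80

$1,552.80


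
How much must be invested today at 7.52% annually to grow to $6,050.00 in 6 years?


Formula: PV = FV / (1 + r)^n
Substituting: PV = $6,050.00 / (1 + 0.0752)^6
Discount factor: (1.0752)^6 = 1.545025
PV = $6,050.00 / 1.545025 = $3,915.79

$3,915.79


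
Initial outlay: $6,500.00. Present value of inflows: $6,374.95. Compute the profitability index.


Formula: PI = PV(cash flows) / initial investment
Substituting: PI = $6,374.95 / $6,500.00
PI = 0.9808

0.9808


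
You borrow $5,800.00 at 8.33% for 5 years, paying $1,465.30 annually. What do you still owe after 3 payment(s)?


Formula: Balance = PV*(1+r)^k - PMT*((1+r)^k - 1)/r
Growth: (1 + 0.0833)^3 = 1.271295
Accumulated factor: ((1+r)^k - 1)/r = 3.256839
Balance = $5,800.00 * 1.271295 - $1,465.30 * 3.256839
Balance = $2,601.26

$2,601.26


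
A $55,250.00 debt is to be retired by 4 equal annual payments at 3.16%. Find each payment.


Formula: PMT = PV * r / (1 - (1+r)^(-n))
Denominator: 1 - (1 + 0.0316)^(-4) = 0.117012
Numerator: $55,250.00 * 0.0316 = 1745.9
PMT = 1745.9 / 0.117012 = $14,920.66

$14,920.66


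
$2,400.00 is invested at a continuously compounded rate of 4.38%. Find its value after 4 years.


Formula: FV = P * e^(r*t)
Exponent: r*t = 0.0438 * 4 = 0.1752
e^(0.1752) = 1.191484
FV = $2,400.00 * 1.191484 = $2,859.56

$2,859.56


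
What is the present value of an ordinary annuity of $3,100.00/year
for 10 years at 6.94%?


Formula: PV = PMT * (1 - (1+r)^(-n)) / r
Discount factor: (1 + 0.0694)^(-10) = 0.511209
Bracket: 1 - 0.511209 = 0.488791
PV = $3,100.00 * 0.488791 / 0.0694 = $21,833.62

$21,833.62


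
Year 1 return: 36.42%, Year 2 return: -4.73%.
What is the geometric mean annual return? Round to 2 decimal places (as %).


Formula: Geometric mean = ((1+r1)*(1+r2))^(1/2) - 1
Product: (1 + 0.3642) * (1 + -0.0473) = 1.3642 * 0.9527 = 1.299673
Square root: 1.299673^0.5 = 1.140032
Geometric mean = 1.140032 - 1 = 0.140032
As percentage: 14.00%

14.00%


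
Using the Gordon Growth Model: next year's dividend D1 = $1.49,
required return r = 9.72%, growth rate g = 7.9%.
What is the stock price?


Formula: P = D1 / (r - g)
Spread: r - g = 0.0972 - 0.079 = 0.0182
Substituting: P = $1.49 / 0.0182
P = $81.87

$81.87


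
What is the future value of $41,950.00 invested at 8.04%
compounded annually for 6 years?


Formula: FV = P * (1 + r)^n
Substituting: FV = $41,950.00 * (1 + 0.0804)^6
Growth factor: (1.0804)^6 = 1.590404
FV = $41,950.00 * 1.590404 = $66,717.45

$66,717.45


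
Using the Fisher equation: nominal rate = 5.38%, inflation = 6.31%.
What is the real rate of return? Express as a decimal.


Formula: (1 + r_real) = (1 + r_nom) / (1 + inflation)
Substituting: (1 + r_real) = 1.0538 / 1.0631
(1 + r_real) = 0.991252
r_real = 0.991252 - 1 = -0.008748

-0.008748


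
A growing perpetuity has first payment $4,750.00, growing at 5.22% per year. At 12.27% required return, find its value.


Formula: PV = C / (r - g)
Spread: r - g = 0.1227 - 0.0522 = 0.0705
Substituting: PV = $4,750.00 / 0.0705
PV = $67,375.89

$67,375.89


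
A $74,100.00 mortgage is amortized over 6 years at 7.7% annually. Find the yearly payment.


Formula: PMT = PV * r / (1 - (1+r)^(-n))
Denominator: 1 - (1 + 0.077)^(-6) = 0.359225
Numerator: $74,100.00 * 0.077 = 5705.7
PMT = 5705.7 / 0.359225 = $15,883.37

$15,883.37


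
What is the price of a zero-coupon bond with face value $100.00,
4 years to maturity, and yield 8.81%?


Formula: Price = FV / (1 + r)^n
Substituting: Price = $100.00 / (1 + 0.0881)^4
Discount factor: (1.0881)^4 = 1.401765
Price = $100.00 / 1.401765 = $71.34

$71.34


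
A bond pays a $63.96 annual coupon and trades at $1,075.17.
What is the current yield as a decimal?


Formula: Current yield = annual coupon / price
Substituting: CY = $63.96 / $1,075.17
CY = 0.059488

0.059488


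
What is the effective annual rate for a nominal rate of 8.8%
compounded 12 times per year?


Formula: EAR = (1 + r/m)^m - 1
Period rate: r/m = 0.088 / 12 = 0.007333
Compounding: (1 + 0.007333)^12 = 1.091638
EAR = 1.091638 - 1 = 0.091638

0.091638


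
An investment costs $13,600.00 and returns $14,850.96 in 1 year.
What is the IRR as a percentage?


Formula: IRR = C1/C0 - 1
Substituting: IRR = $14,850.96 / $13,600.00 - 1
Ratio: 1.091982 - 1 = 0.091982
IRR = 9.1982%

9.1982%


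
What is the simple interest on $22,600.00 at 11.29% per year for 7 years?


Formula: I = P * r * t
Substituting: I = $22,600.00 * 0.1129 * 7
Step: I = $22,600.00 * 0.7903
I = $17,860.78

$17,860.78


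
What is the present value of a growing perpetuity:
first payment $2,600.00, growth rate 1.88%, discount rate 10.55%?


Formula: PV = C / (r - g)
Spread: r - g = 0.1055 - 0.0188 = 0.0867
Substituting: PV = $2,600.00 / 0.0867
PV = $29,988.47

$29,988.47


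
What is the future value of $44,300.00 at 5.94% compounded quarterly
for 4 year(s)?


Formula: FV = P * (1 + r/m)^(m*t)
Period rate: r/m = 0.0594 / 4 = 0.01485
Total periods: m*t = 4 * 4 = 16
Growth factor: (1 + 0.01485)^16 = 1.265988
FV = $44,300.00 * 1.265988 = $56,083.28

$56,083.28


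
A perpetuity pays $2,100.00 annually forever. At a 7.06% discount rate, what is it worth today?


Formula: PV = C / r
Substituting: PV = $2,100.00 / 0.0706
PV = $29,745.04

$29,745.04


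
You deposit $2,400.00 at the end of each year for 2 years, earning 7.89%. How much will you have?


Formula: FV = PMT * ((1+r)^n - 1) / r
Growth factor: (1 + 0.0789)^2 = 1.164025
Numerator: 1.164025 - 1 = 0.164025
FV = $2,400.00 * 0.164025 / 0.0789 = $4,989.36

$4,989.36


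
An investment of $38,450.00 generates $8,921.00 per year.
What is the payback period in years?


Formula: Payback = investment / annual cash flow
Substituting: Payback = $38,450.00 / $8,921.00
Payback = 4.3101 years

4.3101 years


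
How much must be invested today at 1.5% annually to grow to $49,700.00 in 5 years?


Formula: PV = FV / (1 + r)^n
Substituting: PV = $49,700.00 / (1 + 0.015)^5
Discount factor: (1.015)^5 = 1.077284
PV = $49,700.00 / 1.077284 = $46,134.54

$46,134.54


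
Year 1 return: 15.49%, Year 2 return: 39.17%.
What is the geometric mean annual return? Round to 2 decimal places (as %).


Formula: Geometric mean = ((1+r1)*(1+r2))^(1/2) - 1
Product: (1 + 0.1549) * (1 + 0.3917) = 1.1549 * 1.3917 = 1.607274
Square root: 1.607274^0.5 = 1.267783
Geometric mean = 1.267783 - 1 = 0.267783
As percentage: 26.78%

26.78%


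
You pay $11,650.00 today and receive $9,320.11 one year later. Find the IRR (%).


Formula: IRR = C1/C0 - 1
Substituting: IRR = $9,320.11 / $11,650.00 - 1
Ratio: 0.800009 - 1 = -0.199991
IRR = -19.9991%

-19.9991%


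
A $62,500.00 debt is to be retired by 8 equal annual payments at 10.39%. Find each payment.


Formula: PMT = PV * r / (1 - (1+r)^(-n))
Denominator: 1 - (1 + 0.1039)^(-8) = 0.546516
Numerator: $62,500.00 * 0.1039 = 6493.75
PMT = 6493.75 / 0.546516 = $11,882.09

$11,882.09


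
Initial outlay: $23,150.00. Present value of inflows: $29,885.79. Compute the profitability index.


Formula: PI = PV(cash flows) / initial investment
Substituting: PI = $29,885.79 / $23,150.00
PI = 1.291

1.291


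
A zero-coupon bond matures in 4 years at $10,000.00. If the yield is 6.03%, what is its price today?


Formula: Price = FV / (1 + r)^n
Substituting: Price = $10,000.00 / (1 + 0.0603)^4
Discount factor: (1.0603)^4 = 1.263907
Price = $10,000.00 / 1.263907 = $7,911.98

$7,911.98


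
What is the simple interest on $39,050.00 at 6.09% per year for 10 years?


Formula: I = P * r * t
Substituting: I = $39,050.00 * 0.0609 * 10
Step: I = $39,050.00 * 0.609
I = $23,781.45

$23,781.45


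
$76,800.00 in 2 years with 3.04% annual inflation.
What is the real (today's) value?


Formula: Real value = nominal / (1 + inflation)^years
Price level: (1 + 0.0304)^2 = 1.061724
Real value = $76,800.00 / 1.061724 = $72,335.17

$72,335.17


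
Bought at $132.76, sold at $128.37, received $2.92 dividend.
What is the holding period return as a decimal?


Formula: HPR = (P1 - P0 + D) / P0
Gain: $128.37 - $132.76 + $2.92 = -$1.47
HPR = -$1.47 / $132.76 = -0.0111

-0.0111


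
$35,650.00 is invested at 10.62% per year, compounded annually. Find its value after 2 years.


Formula: FV = P * (1 + r)^n
Substituting: FV = $35,650.00 * (1 + 0.1062)^2
Growth factor: (1.1062)^2 = 1.223678
FV = $35,650.00 * 1.223678 = $43,624.14

$43,624.14


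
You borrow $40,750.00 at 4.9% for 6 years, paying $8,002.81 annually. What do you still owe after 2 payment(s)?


Formula: Balance = PV*(1+r)^k - PMT*((1+r)^k - 1)/r
Growth: (1 + 0.049)^2 = 1.100401
Accumulated factor: ((1+r)^k - 1)/r = 2.049
Balance = $40,750.00 * 1.100401 - $8,002.81 * 2.049
Balance = $28,443.58

$28,443.58


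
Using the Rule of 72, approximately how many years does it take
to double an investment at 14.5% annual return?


Formula: Years ≈ 72 / r
Substituting: Years ≈ 72 / 14.5
Years ≈ 5.0

5.0 years


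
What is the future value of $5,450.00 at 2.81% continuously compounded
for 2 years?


Formula: FV = P * e^(r*t)
Exponent: r*t = 0.0281 * 2 = 0.0562
e^(0.0562) = 1.057809
FV = $5,450.00 * 1.057809 = $5,765.06

$5,765.06


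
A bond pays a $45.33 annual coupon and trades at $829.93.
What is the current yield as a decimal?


Formula: Current yield = annual coupon / price
Substituting: CY = $45.33 / $829.93
CY = 0.054619

0.054619


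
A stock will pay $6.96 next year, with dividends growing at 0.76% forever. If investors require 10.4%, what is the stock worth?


Formula: P = D1 / (r - g)
Spread: r - g = 0.104 - 0.0076 = 0.0964
Substituting: P = $6.96 / 0.0964
P = $72.20

$72.20


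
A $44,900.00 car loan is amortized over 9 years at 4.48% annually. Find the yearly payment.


Formula: PMT = PV * r / (1 - (1+r)^(-n))
Denominator: 1 - (1 + 0.0448)^(-9) = 0.325935
Numerator: $44,900.00 * 0.0448 = 2011.52
PMT = 2011.52 / 0.325935 = $6,171.53

$6,171.53


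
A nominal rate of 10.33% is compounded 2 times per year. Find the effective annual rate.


Formula: EAR = (1 + r/m)^m - 1
Period rate: r/m = 0.1033 / 2 = 0.05165
Compounding: (1 + 0.05165)^2 = 1.105968
EAR = 1.105968 - 1 = 0.105968

0.105968


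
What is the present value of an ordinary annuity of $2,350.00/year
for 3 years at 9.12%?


Formula: PV = PMT * (1 - (1+r)^(-n)) / r
Discount factor: (1 + 0.0912)^(-3) = 0.769639
Bracket: 1 - 0.769639 = 0.230361
PV = $2,350.00 * 0.230361 / 0.0912 = $5,935.84

$5,935.84


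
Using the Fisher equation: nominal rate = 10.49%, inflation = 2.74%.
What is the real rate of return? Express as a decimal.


Formula: (1 + r_real) = (1 + r_nom) / (1 + inflation)
Substituting: (1 + r_real) = 1.1049 / 1.0274
(1 + r_real) = 1.075433
r_real = 1.075433 - 1 = 0.075433

0.075433


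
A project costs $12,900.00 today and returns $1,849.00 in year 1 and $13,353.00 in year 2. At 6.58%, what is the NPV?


Formula: NPV = C0 + C1/(1+r) + C2/(1+r)^2
Discount C1: $1,849.00 / (1 + 0.0658) = $1,734.85
Discount C2: $13,353.00 / (1 + 0.0658)^2 = $11,755.13
NPV = -$12,900.00 + $1,734.85 + $11,755.13 = $589.98

$589.98


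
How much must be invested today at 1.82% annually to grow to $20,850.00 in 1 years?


Formula: PV = FV / (1 + r)^n
Substituting: PV = $20,850.00 / (1 + 0.0182)^1
Discount factor: (1.0182)^1 = 1.0182
PV = $20,850.00 / 1.0182 = $20,477.31

$20,477.31


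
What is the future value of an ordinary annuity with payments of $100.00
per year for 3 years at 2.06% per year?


Formula: FV = PMT * ((1+r)^n - 1) / r
Growth factor: (1 + 0.0206)^3 = 1.063082
Numerator: 1.063082 - 1 = 0.063082
FV = $100.00 * 0.063082 / 0.0206 = $306.22

$306.22
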